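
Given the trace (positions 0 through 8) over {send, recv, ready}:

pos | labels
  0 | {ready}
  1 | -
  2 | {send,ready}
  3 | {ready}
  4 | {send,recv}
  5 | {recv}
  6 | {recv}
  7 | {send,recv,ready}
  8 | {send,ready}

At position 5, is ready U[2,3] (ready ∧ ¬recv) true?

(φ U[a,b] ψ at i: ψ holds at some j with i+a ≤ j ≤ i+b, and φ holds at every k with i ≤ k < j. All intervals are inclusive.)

No

Need some j in [7,8] with (ready ∧ ¬recv), and ready at every k in [5,j-1].
  j=7: (ready ∧ ¬recv) false.
  j=8: (ready ∧ ¬recv) holds, but ready fails at k=5 → not this j.
No j in the window works → until fails.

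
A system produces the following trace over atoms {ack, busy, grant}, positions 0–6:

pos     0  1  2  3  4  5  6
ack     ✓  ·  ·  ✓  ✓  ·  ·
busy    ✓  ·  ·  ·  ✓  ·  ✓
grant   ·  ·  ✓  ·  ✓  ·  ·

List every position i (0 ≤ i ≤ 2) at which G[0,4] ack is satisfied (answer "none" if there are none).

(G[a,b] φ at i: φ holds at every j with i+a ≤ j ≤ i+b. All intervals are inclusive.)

none

Evaluate at each i in [0,2]:
  i=0: ✗ (fails at j=1)
  i=1: ✗ (fails at j=1)
  i=2: ✗ (fails at j=2)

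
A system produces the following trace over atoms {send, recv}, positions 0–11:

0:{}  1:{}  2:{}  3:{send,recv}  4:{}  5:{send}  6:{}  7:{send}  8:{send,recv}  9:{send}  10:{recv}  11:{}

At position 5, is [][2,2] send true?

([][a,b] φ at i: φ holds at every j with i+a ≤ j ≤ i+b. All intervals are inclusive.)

Check send at every j in [7,7]:
  j=7: true
All positions satisfy it → formula holds.

True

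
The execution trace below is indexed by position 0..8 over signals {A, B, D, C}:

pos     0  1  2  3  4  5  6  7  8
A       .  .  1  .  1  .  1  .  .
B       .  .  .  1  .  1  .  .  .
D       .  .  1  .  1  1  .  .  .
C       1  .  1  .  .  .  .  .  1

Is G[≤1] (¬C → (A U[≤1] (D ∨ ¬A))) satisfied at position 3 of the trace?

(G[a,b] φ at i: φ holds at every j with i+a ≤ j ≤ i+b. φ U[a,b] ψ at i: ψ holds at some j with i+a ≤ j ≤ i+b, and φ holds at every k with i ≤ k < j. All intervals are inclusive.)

Holds

Check (¬C → (A U[≤1] (D ∨ ¬A))) at every j in [3,4]:
  j=3: antecedent true; consequent holds → ✓
  j=4: antecedent true; consequent holds → ✓
All positions satisfy it → formula holds.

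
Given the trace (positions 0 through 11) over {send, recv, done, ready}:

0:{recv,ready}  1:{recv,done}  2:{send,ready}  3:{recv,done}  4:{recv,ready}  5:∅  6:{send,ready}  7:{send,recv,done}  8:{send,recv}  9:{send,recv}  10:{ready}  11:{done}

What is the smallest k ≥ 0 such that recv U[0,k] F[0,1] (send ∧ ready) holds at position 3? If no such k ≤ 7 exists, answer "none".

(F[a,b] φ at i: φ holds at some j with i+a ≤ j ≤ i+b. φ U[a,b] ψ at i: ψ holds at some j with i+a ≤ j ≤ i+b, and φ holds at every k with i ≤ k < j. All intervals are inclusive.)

2

Need earliest j ≥ 3 with F[0,1] (send ∧ ready), and recv at every k in [3,j-1].
  j=3: rhs fails.
  j=4: rhs fails.
  j=5: rhs holds; lhs holds on [3,4]. k = 2.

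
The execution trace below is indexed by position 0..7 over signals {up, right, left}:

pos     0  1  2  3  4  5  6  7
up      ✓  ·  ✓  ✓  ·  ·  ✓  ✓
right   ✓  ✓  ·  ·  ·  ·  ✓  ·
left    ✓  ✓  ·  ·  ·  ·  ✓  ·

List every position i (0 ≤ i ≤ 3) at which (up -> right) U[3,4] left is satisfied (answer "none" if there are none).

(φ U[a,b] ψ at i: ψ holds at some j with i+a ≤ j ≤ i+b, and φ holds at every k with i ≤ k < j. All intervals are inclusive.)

Evaluate at each i in [0,3]:
  i=0: ✗ (no rhs in [3,4])
  i=1: ✗ (no rhs in [4,5])
  i=2: ✗ (lhs fails at k=2 before rhs at j=6)
  i=3: ✗ (lhs fails at k=3 before rhs at j=6)

none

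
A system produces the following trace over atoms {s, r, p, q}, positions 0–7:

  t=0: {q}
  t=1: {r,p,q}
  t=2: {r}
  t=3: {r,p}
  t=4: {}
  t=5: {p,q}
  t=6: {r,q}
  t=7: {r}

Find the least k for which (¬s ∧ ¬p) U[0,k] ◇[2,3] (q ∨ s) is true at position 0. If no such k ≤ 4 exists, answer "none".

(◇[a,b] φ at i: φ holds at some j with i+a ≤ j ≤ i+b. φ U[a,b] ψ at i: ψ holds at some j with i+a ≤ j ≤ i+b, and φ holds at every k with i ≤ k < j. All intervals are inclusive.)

Need earliest j ≥ 0 with ◇[2,3] (q ∨ s), and (¬s ∧ ¬p) at every k in [0,j-1].
  j=0: rhs fails.
  j=1: rhs fails.
  j=2: rhs holds but lhs fails at k=1.
  j=3: rhs holds but lhs fails at k=1.
  j=4: rhs holds but lhs fails at k=1.
No witness within the range → none.

none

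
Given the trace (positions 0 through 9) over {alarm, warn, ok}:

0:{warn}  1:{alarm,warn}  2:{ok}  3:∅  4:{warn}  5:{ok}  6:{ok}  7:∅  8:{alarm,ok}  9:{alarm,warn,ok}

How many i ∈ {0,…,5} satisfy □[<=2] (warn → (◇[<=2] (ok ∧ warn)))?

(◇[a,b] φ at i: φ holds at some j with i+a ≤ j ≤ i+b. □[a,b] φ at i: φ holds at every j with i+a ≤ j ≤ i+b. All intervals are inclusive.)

1

Evaluate at each i in [0,5]:
  i=0: ✗ (fails at j=0)
  i=1: ✗ (fails at j=1)
  i=2: ✗ (fails at j=4)
  i=3: ✗ (fails at j=4)
  i=4: ✗ (fails at j=4)
  i=5: ✓ (all of [5,7])
Positions where it holds: {5} → 1.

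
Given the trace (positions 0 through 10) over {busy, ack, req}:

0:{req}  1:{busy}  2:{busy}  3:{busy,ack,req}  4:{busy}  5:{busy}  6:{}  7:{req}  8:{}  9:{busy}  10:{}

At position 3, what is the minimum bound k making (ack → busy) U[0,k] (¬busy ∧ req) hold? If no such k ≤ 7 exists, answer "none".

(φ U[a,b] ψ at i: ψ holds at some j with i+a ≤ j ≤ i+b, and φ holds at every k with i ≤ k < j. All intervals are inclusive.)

4

Need earliest j ≥ 3 with (¬busy ∧ req), and (ack → busy) at every k in [3,j-1].
  j=3: rhs fails.
  j=4: rhs fails.
  j=5: rhs fails.
  j=6: rhs fails.
  j=7: rhs holds; lhs holds on [3,6]. k = 4.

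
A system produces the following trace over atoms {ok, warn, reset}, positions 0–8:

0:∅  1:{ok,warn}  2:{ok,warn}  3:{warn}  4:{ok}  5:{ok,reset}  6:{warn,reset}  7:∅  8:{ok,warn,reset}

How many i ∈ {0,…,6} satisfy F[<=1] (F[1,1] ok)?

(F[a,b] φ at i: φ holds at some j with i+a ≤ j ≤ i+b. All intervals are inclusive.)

6

Evaluate at each i in [0,6]:
  i=0: ✓ (witness j=0)
  i=1: ✓ (witness j=1)
  i=2: ✓ (witness j=3)
  i=3: ✓ (witness j=3)
  i=4: ✓ (witness j=4)
  i=5: ✗ (none in [5,6])
  i=6: ✓ (witness j=7)
Positions where it holds: {0, 1, 2, 3, 4, 6} → 6.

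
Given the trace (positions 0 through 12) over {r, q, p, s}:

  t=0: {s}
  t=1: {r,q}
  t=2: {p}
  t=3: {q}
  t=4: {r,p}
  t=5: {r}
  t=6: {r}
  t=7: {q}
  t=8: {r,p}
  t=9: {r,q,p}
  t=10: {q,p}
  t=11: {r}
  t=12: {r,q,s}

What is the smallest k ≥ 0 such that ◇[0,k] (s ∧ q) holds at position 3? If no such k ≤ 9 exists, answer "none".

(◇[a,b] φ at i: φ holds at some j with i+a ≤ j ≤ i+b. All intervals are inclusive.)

Scan j = 3,4,… for (s ∧ q):
  j=3: fails
  j=4: fails
  j=5: fails
  j=6: fails
  j=7: fails
  j=8: fails
  j=9: fails
  j=10: fails
  j=11: fails
  j=12: holds
First hit at j=12, so smallest k = 12-3 = 9.

9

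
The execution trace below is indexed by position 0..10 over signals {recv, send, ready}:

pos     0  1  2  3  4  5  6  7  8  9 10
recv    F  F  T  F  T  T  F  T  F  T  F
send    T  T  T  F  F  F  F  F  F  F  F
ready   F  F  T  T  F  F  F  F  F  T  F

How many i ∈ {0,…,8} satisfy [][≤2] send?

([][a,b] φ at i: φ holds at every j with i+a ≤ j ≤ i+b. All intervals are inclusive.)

Evaluate at each i in [0,8]:
  i=0: ✓ (all of [0,2])
  i=1: ✗ (fails at j=3)
  i=2: ✗ (fails at j=3)
  i=3: ✗ (fails at j=3)
  i=4: ✗ (fails at j=4)
  i=5: ✗ (fails at j=5)
  i=6: ✗ (fails at j=6)
  i=7: ✗ (fails at j=7)
  i=8: ✗ (fails at j=8)
Positions where it holds: {0} → 1.

1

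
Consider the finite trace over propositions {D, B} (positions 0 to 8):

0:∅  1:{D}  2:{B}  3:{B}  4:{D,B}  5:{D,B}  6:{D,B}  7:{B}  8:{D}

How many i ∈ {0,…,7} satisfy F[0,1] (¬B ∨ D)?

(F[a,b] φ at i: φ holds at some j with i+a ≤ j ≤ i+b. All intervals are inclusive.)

Evaluate at each i in [0,7]:
  i=0: ✓ (witness j=0)
  i=1: ✓ (witness j=1)
  i=2: ✗ (none in [2,3])
  i=3: ✓ (witness j=4)
  i=4: ✓ (witness j=4)
  i=5: ✓ (witness j=5)
  i=6: ✓ (witness j=6)
  i=7: ✓ (witness j=8)
Positions where it holds: {0, 1, 3, 4, 5, 6, 7} → 7.

7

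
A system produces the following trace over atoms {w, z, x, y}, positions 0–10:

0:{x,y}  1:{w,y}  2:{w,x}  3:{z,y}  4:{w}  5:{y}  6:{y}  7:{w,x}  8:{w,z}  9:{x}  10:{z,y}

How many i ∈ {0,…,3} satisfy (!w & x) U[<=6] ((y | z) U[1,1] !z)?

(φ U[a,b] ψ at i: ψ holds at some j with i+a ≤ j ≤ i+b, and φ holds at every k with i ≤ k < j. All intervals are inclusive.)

3

Evaluate at each i in [0,3]:
  i=0: ✓ (rhs at j=0)
  i=1: ✓ (rhs at j=1)
  i=2: ✗ (lhs fails at k=2 before rhs at j=3)
  i=3: ✓ (rhs at j=3)
Positions where it holds: {0, 1, 3} → 3.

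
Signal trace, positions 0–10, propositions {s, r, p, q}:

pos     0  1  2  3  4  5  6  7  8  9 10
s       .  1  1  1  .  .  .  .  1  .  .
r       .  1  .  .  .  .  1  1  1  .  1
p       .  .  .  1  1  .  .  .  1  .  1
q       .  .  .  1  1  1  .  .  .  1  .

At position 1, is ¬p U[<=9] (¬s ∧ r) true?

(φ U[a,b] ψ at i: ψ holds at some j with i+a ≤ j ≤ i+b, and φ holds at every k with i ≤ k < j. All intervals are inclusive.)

Need some j in [1,10] with (¬s ∧ r), and ¬p at every k in [1,j-1].
  j=1: (¬s ∧ r) false.
  j=2: (¬s ∧ r) false.
  j=3: (¬s ∧ r) false.
  j=4: (¬s ∧ r) false.
  j=5: (¬s ∧ r) false.
  j=6: (¬s ∧ r) holds, but ¬p fails at k=3 → not this j.
  j=7: (¬s ∧ r) holds, but ¬p fails at k=3 → not this j.
  j=8: (¬s ∧ r) false.
  j=9: (¬s ∧ r) false.
  j=10: (¬s ∧ r) holds, but ¬p fails at k=3 → not this j.
No j in the window works → until fails.

Does not hold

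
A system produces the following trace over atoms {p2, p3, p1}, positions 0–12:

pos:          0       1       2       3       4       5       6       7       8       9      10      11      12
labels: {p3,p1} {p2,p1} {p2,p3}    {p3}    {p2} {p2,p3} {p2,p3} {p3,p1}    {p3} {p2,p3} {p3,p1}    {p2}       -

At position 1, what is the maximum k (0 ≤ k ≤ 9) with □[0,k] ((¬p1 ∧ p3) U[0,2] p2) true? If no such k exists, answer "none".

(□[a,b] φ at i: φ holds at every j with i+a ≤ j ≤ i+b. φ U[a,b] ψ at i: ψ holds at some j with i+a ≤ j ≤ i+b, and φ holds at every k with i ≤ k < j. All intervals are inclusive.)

((¬p1 ∧ p3) U[0,2] p2) must hold from j=1 onward; find where it first fails.
  j=1: holds
  j=2: holds
  j=3: holds
  j=4: holds
  j=5: holds
  j=6: holds
  j=7: fails
Holds on [1,6], so largest k = 5.

5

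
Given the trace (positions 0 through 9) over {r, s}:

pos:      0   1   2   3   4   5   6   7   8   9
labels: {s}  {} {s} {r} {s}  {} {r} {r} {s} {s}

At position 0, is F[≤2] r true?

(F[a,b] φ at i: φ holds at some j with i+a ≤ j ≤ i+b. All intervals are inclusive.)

Does not hold

Check r at each j in [0,2]:
  j=0: false
  j=1: false
  j=2: false
No position in the window satisfies it → formula fails.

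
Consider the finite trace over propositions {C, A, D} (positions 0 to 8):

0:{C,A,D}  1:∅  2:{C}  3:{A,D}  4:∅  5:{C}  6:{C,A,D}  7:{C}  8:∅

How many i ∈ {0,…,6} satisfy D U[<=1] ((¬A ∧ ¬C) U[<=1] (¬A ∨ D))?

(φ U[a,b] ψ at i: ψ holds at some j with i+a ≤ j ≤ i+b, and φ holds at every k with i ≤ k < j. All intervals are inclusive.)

7

Evaluate at each i in [0,6]:
  i=0: ✓ (rhs at j=0)
  i=1: ✓ (rhs at j=1)
  i=2: ✓ (rhs at j=2)
  i=3: ✓ (rhs at j=3)
  i=4: ✓ (rhs at j=4)
  i=5: ✓ (rhs at j=5)
  i=6: ✓ (rhs at j=6)
Positions where it holds: {0, 1, 2, 3, 4, 5, 6} → 7.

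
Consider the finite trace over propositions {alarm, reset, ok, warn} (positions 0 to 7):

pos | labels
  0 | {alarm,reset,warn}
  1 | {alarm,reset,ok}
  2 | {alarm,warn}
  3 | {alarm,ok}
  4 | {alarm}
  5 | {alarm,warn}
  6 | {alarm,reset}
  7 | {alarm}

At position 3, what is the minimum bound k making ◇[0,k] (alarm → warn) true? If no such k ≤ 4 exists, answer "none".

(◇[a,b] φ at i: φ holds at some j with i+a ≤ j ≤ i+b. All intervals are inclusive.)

2

Scan j = 3,4,… for (alarm → warn):
  j=3: fails
  j=4: fails
  j=5: holds
First hit at j=5, so smallest k = 5-3 = 2.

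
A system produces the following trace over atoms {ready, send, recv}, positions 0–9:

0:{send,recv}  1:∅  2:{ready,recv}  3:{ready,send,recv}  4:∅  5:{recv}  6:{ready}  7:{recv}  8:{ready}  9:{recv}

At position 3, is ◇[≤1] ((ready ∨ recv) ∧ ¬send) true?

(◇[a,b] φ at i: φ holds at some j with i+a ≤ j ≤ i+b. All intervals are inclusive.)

Check ((ready ∨ recv) ∧ ¬send) at each j in [3,4]:
  j=3: false
  j=4: false
No position in the window satisfies it → formula fails.

False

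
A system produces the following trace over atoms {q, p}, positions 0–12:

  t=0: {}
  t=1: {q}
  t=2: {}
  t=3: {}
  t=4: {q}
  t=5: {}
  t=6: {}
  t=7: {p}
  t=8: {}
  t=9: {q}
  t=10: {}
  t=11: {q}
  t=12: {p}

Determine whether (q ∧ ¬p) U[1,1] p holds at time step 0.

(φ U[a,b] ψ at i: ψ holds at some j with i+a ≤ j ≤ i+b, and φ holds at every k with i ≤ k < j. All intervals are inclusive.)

Need some j in [1,1] with p, and (q ∧ ¬p) at every k in [0,j-1].
  j=1: p false.
No j in the window works → until fails.

False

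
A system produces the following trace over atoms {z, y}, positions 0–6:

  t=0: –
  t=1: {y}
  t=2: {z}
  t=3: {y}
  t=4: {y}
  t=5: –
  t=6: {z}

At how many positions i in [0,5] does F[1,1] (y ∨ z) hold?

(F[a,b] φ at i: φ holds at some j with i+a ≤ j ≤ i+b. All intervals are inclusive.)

5

Evaluate at each i in [0,5]:
  i=0: ✓ (witness j=1)
  i=1: ✓ (witness j=2)
  i=2: ✓ (witness j=3)
  i=3: ✓ (witness j=4)
  i=4: ✗ (none in [5,5])
  i=5: ✓ (witness j=6)
Positions where it holds: {0, 1, 2, 3, 5} → 5.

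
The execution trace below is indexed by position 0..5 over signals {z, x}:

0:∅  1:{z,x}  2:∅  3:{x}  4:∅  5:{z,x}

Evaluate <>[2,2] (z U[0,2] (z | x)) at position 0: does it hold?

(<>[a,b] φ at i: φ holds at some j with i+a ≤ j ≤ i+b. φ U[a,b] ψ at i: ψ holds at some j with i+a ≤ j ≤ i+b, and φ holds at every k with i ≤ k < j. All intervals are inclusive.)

Check (z U[0,2] (z | x)) at each j in [2,2]:
  j=2: fails
No position in the window satisfies it → formula fails.

Does not hold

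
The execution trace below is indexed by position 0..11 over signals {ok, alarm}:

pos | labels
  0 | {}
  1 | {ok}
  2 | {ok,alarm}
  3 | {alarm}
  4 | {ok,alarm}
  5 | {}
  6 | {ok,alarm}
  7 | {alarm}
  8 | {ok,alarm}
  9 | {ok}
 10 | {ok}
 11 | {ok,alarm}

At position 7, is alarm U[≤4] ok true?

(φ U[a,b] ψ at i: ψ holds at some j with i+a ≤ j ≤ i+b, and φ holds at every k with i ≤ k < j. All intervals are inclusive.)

Holds

Need some j in [7,11] with ok, and alarm at every k in [7,j-1].
  j=7: ok false.
  j=8: ok holds; alarm holds at every k in [7,7] → satisfied.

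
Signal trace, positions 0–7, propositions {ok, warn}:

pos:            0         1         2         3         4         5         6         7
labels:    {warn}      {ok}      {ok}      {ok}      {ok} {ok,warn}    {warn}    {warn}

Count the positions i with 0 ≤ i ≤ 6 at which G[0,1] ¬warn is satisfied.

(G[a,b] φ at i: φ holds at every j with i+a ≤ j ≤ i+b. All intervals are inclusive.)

3

Evaluate at each i in [0,6]:
  i=0: ✗ (fails at j=0)
  i=1: ✓ (all of [1,2])
  i=2: ✓ (all of [2,3])
  i=3: ✓ (all of [3,4])
  i=4: ✗ (fails at j=5)
  i=5: ✗ (fails at j=5)
  i=6: ✗ (fails at j=6)
Positions where it holds: {1, 2, 3} → 3.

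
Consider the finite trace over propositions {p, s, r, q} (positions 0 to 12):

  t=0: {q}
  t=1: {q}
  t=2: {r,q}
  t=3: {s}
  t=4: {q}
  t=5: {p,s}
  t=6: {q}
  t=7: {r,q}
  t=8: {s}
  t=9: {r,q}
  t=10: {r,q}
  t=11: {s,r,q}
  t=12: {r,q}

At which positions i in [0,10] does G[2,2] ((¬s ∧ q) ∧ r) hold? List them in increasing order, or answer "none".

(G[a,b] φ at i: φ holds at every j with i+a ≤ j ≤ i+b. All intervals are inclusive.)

0, 5, 7, 8, 10

Evaluate at each i in [0,10]:
  i=0: ✓ (all of [2,2])
  i=1: ✗ (fails at j=3)
  i=2: ✗ (fails at j=4)
  i=3: ✗ (fails at j=5)
  i=4: ✗ (fails at j=6)
  i=5: ✓ (all of [7,7])
  i=6: ✗ (fails at j=8)
  i=7: ✓ (all of [9,9])
  i=8: ✓ (all of [10,10])
  i=9: ✗ (fails at j=11)
  i=10: ✓ (all of [12,12])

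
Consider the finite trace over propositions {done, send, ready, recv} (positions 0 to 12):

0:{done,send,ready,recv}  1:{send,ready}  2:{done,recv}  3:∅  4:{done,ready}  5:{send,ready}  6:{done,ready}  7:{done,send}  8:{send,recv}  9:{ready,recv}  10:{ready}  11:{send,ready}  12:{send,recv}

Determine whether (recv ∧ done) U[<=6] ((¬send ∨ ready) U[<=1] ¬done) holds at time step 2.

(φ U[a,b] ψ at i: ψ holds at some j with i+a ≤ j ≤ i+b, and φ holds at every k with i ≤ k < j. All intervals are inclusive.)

Holds

Need some j in [2,8] with ((¬send ∨ ready) U[<=1] ¬done), and (recv ∧ done) at every k in [2,j-1].
  j=2: ((¬send ∨ ready) U[<=1] ¬done) holds; no prefix to check → satisfied.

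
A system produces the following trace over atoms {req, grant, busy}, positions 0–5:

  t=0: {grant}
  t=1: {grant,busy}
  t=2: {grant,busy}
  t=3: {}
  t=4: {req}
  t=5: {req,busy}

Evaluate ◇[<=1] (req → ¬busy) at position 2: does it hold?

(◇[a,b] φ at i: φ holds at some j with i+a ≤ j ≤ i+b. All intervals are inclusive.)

Check (req → ¬busy) at each j in [2,3]:
  j=2: true
  j=3: true
Found at j=2 → formula holds.

Holds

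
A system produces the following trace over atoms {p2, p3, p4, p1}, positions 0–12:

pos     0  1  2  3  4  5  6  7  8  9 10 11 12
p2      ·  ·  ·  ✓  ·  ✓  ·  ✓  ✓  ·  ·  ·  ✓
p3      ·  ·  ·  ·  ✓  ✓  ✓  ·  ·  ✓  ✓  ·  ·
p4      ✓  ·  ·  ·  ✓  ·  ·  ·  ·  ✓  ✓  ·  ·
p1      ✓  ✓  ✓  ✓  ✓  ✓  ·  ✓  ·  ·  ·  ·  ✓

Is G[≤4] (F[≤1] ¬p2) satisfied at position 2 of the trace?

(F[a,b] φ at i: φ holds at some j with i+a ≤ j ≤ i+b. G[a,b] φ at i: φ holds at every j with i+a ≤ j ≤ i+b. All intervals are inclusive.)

Holds

Check F[≤1] ¬p2 at every j in [2,6]:
  j=2: holds (witness at 2)
  j=3: holds (witness at 4)
  j=4: holds (witness at 4)
  j=5: holds (witness at 6)
  j=6: holds (witness at 6)
All positions satisfy it → formula holds.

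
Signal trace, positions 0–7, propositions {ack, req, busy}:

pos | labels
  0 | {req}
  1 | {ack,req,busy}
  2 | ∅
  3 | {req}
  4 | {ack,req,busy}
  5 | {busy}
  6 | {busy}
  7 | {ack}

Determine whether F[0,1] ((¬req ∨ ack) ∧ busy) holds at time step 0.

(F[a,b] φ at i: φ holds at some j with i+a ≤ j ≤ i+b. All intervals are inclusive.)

True

Check ((¬req ∨ ack) ∧ busy) at each j in [0,1]:
  j=0: false
  j=1: true
Found at j=1 → formula holds.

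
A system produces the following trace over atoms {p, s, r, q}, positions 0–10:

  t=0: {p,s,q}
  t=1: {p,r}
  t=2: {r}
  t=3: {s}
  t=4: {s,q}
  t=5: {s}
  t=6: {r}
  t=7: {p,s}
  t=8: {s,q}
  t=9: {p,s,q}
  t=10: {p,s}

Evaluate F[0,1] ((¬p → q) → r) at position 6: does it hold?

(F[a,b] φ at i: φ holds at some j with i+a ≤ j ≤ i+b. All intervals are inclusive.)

Yes

Check ((¬p → q) → r) at each j in [6,7]:
  j=6: true
  j=7: false
Found at j=6 → formula holds.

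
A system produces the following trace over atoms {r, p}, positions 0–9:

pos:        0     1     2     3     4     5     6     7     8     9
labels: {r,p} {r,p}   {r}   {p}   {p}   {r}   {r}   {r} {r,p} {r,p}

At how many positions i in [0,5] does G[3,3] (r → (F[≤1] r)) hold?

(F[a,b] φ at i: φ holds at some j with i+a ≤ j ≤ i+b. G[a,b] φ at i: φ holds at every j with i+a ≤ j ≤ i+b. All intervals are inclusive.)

Evaluate at each i in [0,5]:
  i=0: ✓ (all of [3,3])
  i=1: ✓ (all of [4,4])
  i=2: ✓ (all of [5,5])
  i=3: ✓ (all of [6,6])
  i=4: ✓ (all of [7,7])
  i=5: ✓ (all of [8,8])
Positions where it holds: {0, 1, 2, 3, 4, 5} → 6.

6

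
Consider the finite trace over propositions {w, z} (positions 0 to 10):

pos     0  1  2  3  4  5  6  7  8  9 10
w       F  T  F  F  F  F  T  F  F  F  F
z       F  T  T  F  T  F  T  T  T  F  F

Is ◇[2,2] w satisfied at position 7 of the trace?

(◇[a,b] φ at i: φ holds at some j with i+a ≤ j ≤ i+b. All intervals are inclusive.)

Check w at each j in [9,9]:
  j=9: false
No position in the window satisfies it → formula fails.

Does not hold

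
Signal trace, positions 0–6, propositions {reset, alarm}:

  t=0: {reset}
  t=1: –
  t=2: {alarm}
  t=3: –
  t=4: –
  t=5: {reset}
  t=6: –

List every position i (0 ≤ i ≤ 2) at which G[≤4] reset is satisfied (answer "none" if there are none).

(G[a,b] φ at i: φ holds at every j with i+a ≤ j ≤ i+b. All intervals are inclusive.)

Evaluate at each i in [0,2]:
  i=0: ✗ (fails at j=1)
  i=1: ✗ (fails at j=1)
  i=2: ✗ (fails at j=2)

none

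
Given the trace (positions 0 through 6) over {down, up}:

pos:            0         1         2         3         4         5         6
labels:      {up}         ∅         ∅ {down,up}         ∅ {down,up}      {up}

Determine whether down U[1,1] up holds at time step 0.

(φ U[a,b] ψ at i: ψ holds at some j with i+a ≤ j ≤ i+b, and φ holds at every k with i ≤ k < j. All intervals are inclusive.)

Need some j in [1,1] with up, and down at every k in [0,j-1].
  j=1: up false.
No j in the window works → until fails.

False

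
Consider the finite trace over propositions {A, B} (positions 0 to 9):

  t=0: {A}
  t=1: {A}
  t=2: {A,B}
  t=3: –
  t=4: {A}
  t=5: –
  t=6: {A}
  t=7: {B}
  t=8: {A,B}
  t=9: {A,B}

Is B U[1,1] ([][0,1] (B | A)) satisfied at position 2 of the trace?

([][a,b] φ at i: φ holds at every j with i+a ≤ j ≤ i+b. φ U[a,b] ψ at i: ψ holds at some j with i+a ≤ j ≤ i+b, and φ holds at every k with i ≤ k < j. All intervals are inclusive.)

Need some j in [3,3] with [][0,1] (B | A), and B at every k in [2,j-1].
  j=3: [][0,1] (B | A) — fails at 3.
No j in the window works → until fails.

Does not hold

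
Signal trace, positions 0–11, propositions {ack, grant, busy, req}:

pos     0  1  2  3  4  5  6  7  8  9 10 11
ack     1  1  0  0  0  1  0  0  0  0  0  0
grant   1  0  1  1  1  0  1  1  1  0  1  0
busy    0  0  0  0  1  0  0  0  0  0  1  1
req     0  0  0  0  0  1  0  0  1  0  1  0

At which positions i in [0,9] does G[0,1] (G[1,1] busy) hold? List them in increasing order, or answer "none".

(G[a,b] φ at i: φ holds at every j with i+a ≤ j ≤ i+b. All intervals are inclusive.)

Evaluate at each i in [0,9]:
  i=0: ✗ (fails at j=0)
  i=1: ✗ (fails at j=1)
  i=2: ✗ (fails at j=2)
  i=3: ✗ (fails at j=4)
  i=4: ✗ (fails at j=4)
  i=5: ✗ (fails at j=5)
  i=6: ✗ (fails at j=6)
  i=7: ✗ (fails at j=7)
  i=8: ✗ (fails at j=8)
  i=9: ✓ (all of [9,10])

9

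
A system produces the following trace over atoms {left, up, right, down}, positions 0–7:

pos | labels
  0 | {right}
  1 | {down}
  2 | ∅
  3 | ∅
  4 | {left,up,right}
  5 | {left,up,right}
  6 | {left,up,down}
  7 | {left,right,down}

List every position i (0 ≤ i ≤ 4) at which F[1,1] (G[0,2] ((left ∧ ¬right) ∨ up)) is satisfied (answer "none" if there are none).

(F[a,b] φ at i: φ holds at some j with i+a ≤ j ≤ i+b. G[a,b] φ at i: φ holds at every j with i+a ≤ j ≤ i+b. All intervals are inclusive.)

Evaluate at each i in [0,4]:
  i=0: ✗ (none in [1,1])
  i=1: ✗ (none in [2,2])
  i=2: ✗ (none in [3,3])
  i=3: ✓ (witness j=4)
  i=4: ✗ (none in [5,5])

3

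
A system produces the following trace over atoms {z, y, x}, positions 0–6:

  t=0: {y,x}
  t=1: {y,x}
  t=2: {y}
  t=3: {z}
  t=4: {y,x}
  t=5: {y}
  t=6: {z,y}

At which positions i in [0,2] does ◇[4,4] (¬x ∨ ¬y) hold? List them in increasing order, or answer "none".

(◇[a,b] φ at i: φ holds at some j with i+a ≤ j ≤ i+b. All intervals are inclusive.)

1, 2

Evaluate at each i in [0,2]:
  i=0: ✗ (none in [4,4])
  i=1: ✓ (witness j=5)
  i=2: ✓ (witness j=6)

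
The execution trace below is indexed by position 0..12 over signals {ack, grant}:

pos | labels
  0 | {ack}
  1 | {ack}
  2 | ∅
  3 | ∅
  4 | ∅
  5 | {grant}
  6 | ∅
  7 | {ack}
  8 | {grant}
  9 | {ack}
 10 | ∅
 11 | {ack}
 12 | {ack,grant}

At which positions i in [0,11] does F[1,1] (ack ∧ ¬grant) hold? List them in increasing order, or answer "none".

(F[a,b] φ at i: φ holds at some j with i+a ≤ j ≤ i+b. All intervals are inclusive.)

Evaluate at each i in [0,11]:
  i=0: ✓ (witness j=1)
  i=1: ✗ (none in [2,2])
  i=2: ✗ (none in [3,3])
  i=3: ✗ (none in [4,4])
  i=4: ✗ (none in [5,5])
  i=5: ✗ (none in [6,6])
  i=6: ✓ (witness j=7)
  i=7: ✗ (none in [8,8])
  i=8: ✓ (witness j=9)
  i=9: ✗ (none in [10,10])
  i=10: ✓ (witness j=11)
  i=11: ✗ (none in [12,12])

0, 6, 8, 10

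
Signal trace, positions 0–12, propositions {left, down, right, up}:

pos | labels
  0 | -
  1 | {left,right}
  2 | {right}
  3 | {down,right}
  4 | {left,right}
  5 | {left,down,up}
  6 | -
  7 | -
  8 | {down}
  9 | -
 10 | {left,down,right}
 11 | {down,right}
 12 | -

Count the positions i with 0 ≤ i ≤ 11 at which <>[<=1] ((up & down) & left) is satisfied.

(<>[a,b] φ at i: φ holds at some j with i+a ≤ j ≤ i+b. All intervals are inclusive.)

2

Evaluate at each i in [0,11]:
  i=0: ✗ (none in [0,1])
  i=1: ✗ (none in [1,2])
  i=2: ✗ (none in [2,3])
  i=3: ✗ (none in [3,4])
  i=4: ✓ (witness j=5)
  i=5: ✓ (witness j=5)
  i=6: ✗ (none in [6,7])
  i=7: ✗ (none in [7,8])
  i=8: ✗ (none in [8,9])
  i=9: ✗ (none in [9,10])
  i=10: ✗ (none in [10,11])
  i=11: ✗ (none in [11,12])
Positions where it holds: {4, 5} → 2.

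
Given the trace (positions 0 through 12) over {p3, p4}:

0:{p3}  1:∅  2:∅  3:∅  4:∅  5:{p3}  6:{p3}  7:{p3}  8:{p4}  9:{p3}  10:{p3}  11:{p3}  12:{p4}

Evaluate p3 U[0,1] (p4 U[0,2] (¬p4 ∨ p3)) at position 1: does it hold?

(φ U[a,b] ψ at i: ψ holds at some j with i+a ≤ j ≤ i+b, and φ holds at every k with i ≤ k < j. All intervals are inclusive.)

Need some j in [1,2] with (p4 U[0,2] (¬p4 ∨ p3)), and p3 at every k in [1,j-1].
  j=1: (p4 U[0,2] (¬p4 ∨ p3)) holds; no prefix to check → satisfied.

Yes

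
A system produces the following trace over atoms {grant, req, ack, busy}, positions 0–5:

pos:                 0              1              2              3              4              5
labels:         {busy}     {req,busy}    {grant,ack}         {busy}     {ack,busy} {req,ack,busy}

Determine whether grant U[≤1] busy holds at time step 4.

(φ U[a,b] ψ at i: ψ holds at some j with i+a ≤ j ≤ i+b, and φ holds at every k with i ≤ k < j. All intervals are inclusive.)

True

Need some j in [4,5] with busy, and grant at every k in [4,j-1].
  j=4: busy holds; no prefix to check → satisfied.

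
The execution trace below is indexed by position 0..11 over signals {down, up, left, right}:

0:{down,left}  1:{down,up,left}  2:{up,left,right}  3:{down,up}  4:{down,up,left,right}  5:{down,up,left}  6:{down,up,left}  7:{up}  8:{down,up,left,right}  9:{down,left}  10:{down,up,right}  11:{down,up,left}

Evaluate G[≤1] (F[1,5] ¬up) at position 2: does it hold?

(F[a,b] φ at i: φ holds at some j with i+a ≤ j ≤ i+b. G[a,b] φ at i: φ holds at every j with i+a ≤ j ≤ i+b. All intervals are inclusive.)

False

Check F[1,5] ¬up at every j in [2,3]:
  j=2: fails (none in [3,7])
  j=3: fails (none in [4,8])
Fails at j=2 → formula fails.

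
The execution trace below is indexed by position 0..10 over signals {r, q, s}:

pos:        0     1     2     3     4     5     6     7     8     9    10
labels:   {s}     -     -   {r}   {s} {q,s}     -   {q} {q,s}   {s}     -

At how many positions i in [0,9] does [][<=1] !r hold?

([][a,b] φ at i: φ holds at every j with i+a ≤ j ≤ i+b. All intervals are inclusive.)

Evaluate at each i in [0,9]:
  i=0: ✓ (all of [0,1])
  i=1: ✓ (all of [1,2])
  i=2: ✗ (fails at j=3)
  i=3: ✗ (fails at j=3)
  i=4: ✓ (all of [4,5])
  i=5: ✓ (all of [5,6])
  i=6: ✓ (all of [6,7])
  i=7: ✓ (all of [7,8])
  i=8: ✓ (all of [8,9])
  i=9: ✓ (all of [9,10])
Positions where it holds: {0, 1, 4, 5, 6, 7, 8, 9} → 8.

8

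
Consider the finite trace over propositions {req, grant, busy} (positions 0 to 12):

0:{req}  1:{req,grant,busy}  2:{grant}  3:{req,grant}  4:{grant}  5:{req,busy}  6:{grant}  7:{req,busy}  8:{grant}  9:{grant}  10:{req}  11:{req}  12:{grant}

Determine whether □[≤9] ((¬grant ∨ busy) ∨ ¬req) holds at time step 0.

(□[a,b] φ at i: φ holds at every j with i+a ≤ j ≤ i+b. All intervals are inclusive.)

Check ((¬grant ∨ busy) ∨ ¬req) at every j in [0,9]:
  j=0: true
  j=1: true
  j=2: true
  j=3: false
  j=4: true
  j=5: true
  j=6: true
  j=7: true
  j=8: true
  j=9: true
Fails at j=3 → formula fails.

Does not hold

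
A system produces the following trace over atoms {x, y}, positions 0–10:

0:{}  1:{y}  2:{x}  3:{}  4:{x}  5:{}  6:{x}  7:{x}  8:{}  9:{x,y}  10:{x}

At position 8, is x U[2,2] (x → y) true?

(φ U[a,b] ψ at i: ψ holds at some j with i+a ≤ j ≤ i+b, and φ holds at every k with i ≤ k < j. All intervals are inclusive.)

No

Need some j in [10,10] with (x → y), and x at every k in [8,j-1].
  j=10: (x → y) false.
No j in the window works → until fails.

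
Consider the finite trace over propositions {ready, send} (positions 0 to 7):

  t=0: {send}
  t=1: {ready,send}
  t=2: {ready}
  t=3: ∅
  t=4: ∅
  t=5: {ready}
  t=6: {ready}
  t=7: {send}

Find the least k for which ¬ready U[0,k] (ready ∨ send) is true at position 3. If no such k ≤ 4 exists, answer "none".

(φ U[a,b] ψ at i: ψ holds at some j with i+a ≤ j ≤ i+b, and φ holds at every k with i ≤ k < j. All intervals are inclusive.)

Need earliest j ≥ 3 with (ready ∨ send), and ¬ready at every k in [3,j-1].
  j=3: rhs fails.
  j=4: rhs fails.
  j=5: rhs holds; lhs holds on [3,4]. k = 2.

2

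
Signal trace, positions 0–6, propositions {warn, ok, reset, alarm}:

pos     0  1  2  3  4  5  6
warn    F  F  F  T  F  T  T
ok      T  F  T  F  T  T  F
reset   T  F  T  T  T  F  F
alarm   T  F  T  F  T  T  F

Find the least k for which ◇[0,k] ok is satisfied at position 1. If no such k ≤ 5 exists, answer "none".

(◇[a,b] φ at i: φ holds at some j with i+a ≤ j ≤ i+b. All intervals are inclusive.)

Scan j = 1,2,… for ok:
  j=1: fails
  j=2: holds
First hit at j=2, so smallest k = 2-1 = 1.

1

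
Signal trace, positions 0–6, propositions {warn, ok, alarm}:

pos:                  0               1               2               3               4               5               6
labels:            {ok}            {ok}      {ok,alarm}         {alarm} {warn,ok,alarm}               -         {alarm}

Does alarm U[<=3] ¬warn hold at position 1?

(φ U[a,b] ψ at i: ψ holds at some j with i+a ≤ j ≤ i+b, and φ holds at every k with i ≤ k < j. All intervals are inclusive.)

Holds

Need some j in [1,4] with ¬warn, and alarm at every k in [1,j-1].
  j=1: ¬warn holds; no prefix to check → satisfied.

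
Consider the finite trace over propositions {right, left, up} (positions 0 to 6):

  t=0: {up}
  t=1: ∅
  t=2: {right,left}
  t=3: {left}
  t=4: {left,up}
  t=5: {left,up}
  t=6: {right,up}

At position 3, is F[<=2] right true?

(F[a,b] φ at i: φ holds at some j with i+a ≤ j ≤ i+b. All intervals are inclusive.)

Check right at each j in [3,5]:
  j=3: false
  j=4: false
  j=5: false
No position in the window satisfies it → formula fails.

False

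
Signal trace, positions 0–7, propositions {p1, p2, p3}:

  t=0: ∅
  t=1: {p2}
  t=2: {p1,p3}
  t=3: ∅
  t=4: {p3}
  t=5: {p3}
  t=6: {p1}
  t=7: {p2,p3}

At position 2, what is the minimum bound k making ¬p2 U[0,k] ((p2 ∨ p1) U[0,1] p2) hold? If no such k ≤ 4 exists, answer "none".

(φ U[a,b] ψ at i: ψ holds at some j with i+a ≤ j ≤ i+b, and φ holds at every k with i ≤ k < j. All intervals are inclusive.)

Need earliest j ≥ 2 with ((p2 ∨ p1) U[0,1] p2), and ¬p2 at every k in [2,j-1].
  j=2: rhs fails.
  j=3: rhs fails.
  j=4: rhs fails.
  j=5: rhs fails.
  j=6: rhs holds; lhs holds on [2,5]. k = 4.

4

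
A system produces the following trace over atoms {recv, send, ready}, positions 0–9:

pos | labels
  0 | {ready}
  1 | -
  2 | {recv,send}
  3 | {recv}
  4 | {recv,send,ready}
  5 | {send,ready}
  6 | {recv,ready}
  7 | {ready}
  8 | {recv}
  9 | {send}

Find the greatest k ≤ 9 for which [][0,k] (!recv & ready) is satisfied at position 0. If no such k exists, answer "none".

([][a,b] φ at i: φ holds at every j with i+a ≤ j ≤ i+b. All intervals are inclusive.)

(!recv & ready) must hold from j=0 onward; find where it first fails.
  j=0: holds
  j=1: fails
Holds on [0,0], so largest k = 0.

0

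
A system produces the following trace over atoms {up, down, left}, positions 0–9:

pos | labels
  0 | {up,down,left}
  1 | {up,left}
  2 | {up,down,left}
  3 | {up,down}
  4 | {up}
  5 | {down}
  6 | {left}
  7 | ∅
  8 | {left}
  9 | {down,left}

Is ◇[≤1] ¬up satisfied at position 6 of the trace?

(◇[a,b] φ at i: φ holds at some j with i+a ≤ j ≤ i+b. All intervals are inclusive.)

True

Check ¬up at each j in [6,7]:
  j=6: true
  j=7: true
Found at j=6 → formula holds.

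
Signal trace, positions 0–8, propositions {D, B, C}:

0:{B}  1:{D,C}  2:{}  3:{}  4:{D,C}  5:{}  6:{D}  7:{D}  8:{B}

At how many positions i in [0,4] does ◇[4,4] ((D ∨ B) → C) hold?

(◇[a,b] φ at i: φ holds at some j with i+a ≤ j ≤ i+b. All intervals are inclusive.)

2

Evaluate at each i in [0,4]:
  i=0: ✓ (witness j=4)
  i=1: ✓ (witness j=5)
  i=2: ✗ (none in [6,6])
  i=3: ✗ (none in [7,7])
  i=4: ✗ (none in [8,8])
Positions where it holds: {0, 1} → 2.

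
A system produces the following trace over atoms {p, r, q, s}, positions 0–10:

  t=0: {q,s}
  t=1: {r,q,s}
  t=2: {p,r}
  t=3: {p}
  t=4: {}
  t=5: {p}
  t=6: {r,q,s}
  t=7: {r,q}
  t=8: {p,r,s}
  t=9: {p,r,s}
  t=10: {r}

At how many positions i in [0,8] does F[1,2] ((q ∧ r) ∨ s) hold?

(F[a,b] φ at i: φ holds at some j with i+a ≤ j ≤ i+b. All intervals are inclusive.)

Evaluate at each i in [0,8]:
  i=0: ✓ (witness j=1)
  i=1: ✗ (none in [2,3])
  i=2: ✗ (none in [3,4])
  i=3: ✗ (none in [4,5])
  i=4: ✓ (witness j=6)
  i=5: ✓ (witness j=6)
  i=6: ✓ (witness j=7)
  i=7: ✓ (witness j=8)
  i=8: ✓ (witness j=9)
Positions where it holds: {0, 4, 5, 6, 7, 8} → 6.

6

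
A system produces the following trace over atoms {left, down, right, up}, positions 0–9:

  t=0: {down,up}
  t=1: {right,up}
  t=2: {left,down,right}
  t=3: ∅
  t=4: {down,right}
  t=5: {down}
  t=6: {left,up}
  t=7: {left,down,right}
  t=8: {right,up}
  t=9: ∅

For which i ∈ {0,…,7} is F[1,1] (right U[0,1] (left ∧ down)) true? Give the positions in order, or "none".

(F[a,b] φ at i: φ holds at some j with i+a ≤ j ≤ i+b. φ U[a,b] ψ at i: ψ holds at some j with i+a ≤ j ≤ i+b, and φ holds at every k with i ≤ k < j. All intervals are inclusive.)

0, 1, 6

Evaluate at each i in [0,7]:
  i=0: ✓ (witness j=1)
  i=1: ✓ (witness j=2)
  i=2: ✗ (none in [3,3])
  i=3: ✗ (none in [4,4])
  i=4: ✗ (none in [5,5])
  i=5: ✗ (none in [6,6])
  i=6: ✓ (witness j=7)
  i=7: ✗ (none in [8,8])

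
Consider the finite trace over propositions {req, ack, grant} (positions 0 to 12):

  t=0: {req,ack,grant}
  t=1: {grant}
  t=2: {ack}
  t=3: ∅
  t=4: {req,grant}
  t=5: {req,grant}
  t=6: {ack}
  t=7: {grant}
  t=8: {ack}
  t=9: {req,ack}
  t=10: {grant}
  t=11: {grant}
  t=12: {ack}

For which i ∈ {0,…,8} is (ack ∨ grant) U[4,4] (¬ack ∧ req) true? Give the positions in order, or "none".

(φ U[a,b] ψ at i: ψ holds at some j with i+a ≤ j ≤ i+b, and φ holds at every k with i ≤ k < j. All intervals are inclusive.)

Evaluate at each i in [0,8]:
  i=0: ✗ (lhs fails at k=3 before rhs at j=4)
  i=1: ✗ (lhs fails at k=3 before rhs at j=5)
  i=2: ✗ (no rhs in [6,6])
  i=3: ✗ (no rhs in [7,7])
  i=4: ✗ (no rhs in [8,8])
  i=5: ✗ (no rhs in [9,9])
  i=6: ✗ (no rhs in [10,10])
  i=7: ✗ (no rhs in [11,11])
  i=8: ✗ (no rhs in [12,12])

none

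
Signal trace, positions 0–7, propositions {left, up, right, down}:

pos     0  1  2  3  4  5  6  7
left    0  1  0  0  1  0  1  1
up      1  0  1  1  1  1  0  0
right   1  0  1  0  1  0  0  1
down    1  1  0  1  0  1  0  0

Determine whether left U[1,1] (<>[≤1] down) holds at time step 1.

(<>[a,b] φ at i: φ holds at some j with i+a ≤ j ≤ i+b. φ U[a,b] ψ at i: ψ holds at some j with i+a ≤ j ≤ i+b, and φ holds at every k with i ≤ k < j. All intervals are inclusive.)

True

Need some j in [2,2] with <>[≤1] down, and left at every k in [1,j-1].
  j=2: <>[≤1] down holds; left holds at every k in [1,1] → satisfied.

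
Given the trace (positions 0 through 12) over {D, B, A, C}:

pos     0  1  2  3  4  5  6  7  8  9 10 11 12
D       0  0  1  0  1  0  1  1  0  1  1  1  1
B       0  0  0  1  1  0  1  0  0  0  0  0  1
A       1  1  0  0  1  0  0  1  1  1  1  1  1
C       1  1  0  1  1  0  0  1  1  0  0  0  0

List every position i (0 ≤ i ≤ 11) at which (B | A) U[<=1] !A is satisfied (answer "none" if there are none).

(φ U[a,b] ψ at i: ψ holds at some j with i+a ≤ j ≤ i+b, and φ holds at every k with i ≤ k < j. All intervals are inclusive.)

Evaluate at each i in [0,11]:
  i=0: ✗ (no rhs in [0,1])
  i=1: ✓ (rhs at j=2; lhs holds on [1,1])
  i=2: ✓ (rhs at j=2)
  i=3: ✓ (rhs at j=3)
  i=4: ✓ (rhs at j=5; lhs holds on [4,4])
  i=5: ✓ (rhs at j=5)
  i=6: ✓ (rhs at j=6)
  i=7: ✗ (no rhs in [7,8])
  i=8: ✗ (no rhs in [8,9])
  i=9: ✗ (no rhs in [9,10])
  i=10: ✗ (no rhs in [10,11])
  i=11: ✗ (no rhs in [11,12])

1, 2, 3, 4, 5, 6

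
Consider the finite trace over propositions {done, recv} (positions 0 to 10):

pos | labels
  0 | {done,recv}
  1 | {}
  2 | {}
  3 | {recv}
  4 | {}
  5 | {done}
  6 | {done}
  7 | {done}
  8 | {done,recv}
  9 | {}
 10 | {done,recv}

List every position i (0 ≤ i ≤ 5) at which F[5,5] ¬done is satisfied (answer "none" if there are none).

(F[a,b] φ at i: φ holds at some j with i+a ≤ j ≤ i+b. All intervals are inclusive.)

4

Evaluate at each i in [0,5]:
  i=0: ✗ (none in [5,5])
  i=1: ✗ (none in [6,6])
  i=2: ✗ (none in [7,7])
  i=3: ✗ (none in [8,8])
  i=4: ✓ (witness j=9)
  i=5: ✗ (none in [10,10])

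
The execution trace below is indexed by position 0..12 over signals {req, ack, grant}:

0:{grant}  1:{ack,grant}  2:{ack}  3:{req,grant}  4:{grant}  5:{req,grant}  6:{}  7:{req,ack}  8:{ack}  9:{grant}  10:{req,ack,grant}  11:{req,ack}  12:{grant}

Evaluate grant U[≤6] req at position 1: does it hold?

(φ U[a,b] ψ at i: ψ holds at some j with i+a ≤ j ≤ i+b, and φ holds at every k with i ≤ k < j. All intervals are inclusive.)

No

Need some j in [1,7] with req, and grant at every k in [1,j-1].
  j=1: req false.
  j=2: req false.
  j=3: req holds, but grant fails at k=2 → not this j.
  j=4: req false.
  j=5: req holds, but grant fails at k=2 → not this j.
  j=6: req false.
  j=7: req holds, but grant fails at k=2 → not this j.
No j in the window works → until fails.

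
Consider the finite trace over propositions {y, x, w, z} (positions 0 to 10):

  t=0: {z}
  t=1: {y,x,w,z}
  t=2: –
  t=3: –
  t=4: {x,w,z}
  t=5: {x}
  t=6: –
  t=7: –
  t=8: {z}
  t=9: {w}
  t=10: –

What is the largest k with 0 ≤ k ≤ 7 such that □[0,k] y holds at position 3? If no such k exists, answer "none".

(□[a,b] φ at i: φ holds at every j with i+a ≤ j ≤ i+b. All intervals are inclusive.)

y must hold from j=3 onward; find where it first fails.
  j=3: fails → no k works.

none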